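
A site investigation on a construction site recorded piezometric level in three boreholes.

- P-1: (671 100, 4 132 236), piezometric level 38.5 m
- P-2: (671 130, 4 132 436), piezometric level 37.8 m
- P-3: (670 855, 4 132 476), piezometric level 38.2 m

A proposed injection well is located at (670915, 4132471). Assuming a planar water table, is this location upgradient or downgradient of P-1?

downgradient

Three-point gradient (reference P-1): Δ to P-2 = (30, 200, -0.7), Δ to P-3 = (-245, 240, -0.3).
∂h/∂x = -0.001922, ∂h/∂y = -0.003212 (det = 56200).
Head at (670915, 4132471) = 38.5 + (-0.001922)·(-185) + (-0.003212)·(235) = 38.10 m.
That is lower than the 38.5 m at P-1, so the point is downgradient.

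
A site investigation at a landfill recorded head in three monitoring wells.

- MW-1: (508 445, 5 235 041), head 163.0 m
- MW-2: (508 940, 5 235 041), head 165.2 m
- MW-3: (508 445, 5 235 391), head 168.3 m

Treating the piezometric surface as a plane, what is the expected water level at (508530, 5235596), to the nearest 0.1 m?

171.8 m

∂h/∂x = (165.2 − 163.0) / (508940 − 508445) = +0.004444
∂h/∂y = (168.3 − 163.0) / (5235391 − 5235041) = +0.01514
h(508530, 5235596) = 163.0 + (+0.004444)·(85) + (+0.01514)·(555) = 163.0 +0.378 +8.404 = 171.782 m.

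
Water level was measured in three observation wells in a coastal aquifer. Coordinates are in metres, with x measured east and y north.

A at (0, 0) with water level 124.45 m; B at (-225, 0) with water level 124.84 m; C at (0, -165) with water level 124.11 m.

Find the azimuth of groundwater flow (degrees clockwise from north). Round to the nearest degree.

∂h/∂x = (124.84 − 124.45) / (-225 − 0) = -0.001733
∂h/∂y = (124.11 − 124.45) / (-165 − 0) = +0.002061
Flow direction (−∇h) has components (+0.001733 E, -0.002061 N).
Azimuth = atan2(E, N) = atan2(+0.001733, -0.002061) = 139.9° ≈ 140°.

140°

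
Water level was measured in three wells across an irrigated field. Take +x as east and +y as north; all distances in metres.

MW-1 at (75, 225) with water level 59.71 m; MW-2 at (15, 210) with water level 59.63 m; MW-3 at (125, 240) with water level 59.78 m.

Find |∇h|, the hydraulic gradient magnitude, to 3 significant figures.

Differences from MW-1: to MW-2 (Δx, Δy, Δh) = (-60, -15, -0.08); to MW-3 = (50, 15, +0.07).
Solve a·Δx + b·Δy = Δh: det = (-60)·15 − 50·(-15) = -150.
∂h/∂x = [(-0.08)·15 − (+0.07)·(-15)] / -150 = +0.0010000
∂h/∂y = [(-60)·(+0.07) − 50·(-0.08)] / -150 = +0.001333
|∇h| = √(0.0010000² + 0.001333²) = 0.001666

0.00167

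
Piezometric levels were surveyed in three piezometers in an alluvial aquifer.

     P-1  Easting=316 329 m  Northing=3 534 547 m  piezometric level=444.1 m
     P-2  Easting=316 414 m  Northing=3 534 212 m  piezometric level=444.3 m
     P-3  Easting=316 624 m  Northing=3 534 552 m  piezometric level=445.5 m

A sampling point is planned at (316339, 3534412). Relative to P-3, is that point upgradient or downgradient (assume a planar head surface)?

Three-point gradient (reference P-1): Δ to P-2 = (85, -335, +0.2), Δ to P-3 = (295, 5, +1.4).
∂h/∂x = +0.004736, ∂h/∂y = +0.0006045 (det = 99250).
Head at (316339, 3534412) = 444.1 + (+0.004736)·(10) + (+0.0006045)·(-135) = 444.07 m.
That is lower than the 445.5 m at P-3, so the point is downgradient.

downgradient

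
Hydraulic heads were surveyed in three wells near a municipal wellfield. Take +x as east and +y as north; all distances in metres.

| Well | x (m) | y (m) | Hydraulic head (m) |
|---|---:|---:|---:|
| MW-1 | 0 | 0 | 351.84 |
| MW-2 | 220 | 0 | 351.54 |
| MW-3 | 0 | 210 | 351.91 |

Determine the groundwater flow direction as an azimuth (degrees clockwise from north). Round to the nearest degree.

∂h/∂x = (351.54 − 351.84) / (220 − 0) = -0.001364
∂h/∂y = (351.91 − 351.84) / (210 − 0) = +0.0003333
Flow direction (−∇h) has components (+0.001364 E, -0.0003333 N).
Azimuth = atan2(E, N) = atan2(+0.001364, -0.0003333) = 103.7° ≈ 104°.

104°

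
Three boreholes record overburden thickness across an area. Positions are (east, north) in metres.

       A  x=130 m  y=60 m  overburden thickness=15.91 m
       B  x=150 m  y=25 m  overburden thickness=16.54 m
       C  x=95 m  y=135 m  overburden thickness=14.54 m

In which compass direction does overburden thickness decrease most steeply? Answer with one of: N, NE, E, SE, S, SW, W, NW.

N

Three-point gradient (reference A): Δ to B = (20, -35, +0.63), Δ to C = (-35, 75, -1.37).
∂d/∂x = -0.002545, ∂d/∂y = -0.01945 (det = 275).
Steepest decrease is along −∇f = (+0.002545 E, +0.01945 N) → north.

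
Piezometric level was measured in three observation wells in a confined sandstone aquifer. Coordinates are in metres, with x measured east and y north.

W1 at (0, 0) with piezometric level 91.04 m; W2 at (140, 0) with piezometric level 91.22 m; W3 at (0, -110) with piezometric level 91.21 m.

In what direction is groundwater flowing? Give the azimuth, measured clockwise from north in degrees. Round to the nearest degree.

320°

∂h/∂x = (91.22 − 91.04) / (140 − 0) = +0.001286
∂h/∂y = (91.21 − 91.04) / (-110 − 0) = -0.001545
Flow direction (−∇h) has components (-0.001286 E, +0.001545 N).
Azimuth = atan2(E, N) = atan2(-0.001286, +0.001545) = 320.2° ≈ 320°.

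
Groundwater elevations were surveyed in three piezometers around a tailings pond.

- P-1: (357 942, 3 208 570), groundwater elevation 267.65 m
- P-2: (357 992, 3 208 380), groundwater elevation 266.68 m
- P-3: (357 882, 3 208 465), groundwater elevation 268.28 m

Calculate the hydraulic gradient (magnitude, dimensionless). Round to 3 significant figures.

0.0134

Differences from P-1: to P-2 (Δx, Δy, Δh) = (50, -190, -0.97); to P-3 = (-60, -105, +0.63).
Determinant of the coordinate differences = 50·(-105) − (-60)·(-190) = -16650.
∂h/∂x = [(-0.97)·(-105) − (+0.63)·(-190)] / -16650 = -0.01331
∂h/∂y = [50·(+0.63) − (-60)·(-0.97)] / -16650 = +0.001604
|∇h| = √(-0.01331² + 0.001604²) = 0.01341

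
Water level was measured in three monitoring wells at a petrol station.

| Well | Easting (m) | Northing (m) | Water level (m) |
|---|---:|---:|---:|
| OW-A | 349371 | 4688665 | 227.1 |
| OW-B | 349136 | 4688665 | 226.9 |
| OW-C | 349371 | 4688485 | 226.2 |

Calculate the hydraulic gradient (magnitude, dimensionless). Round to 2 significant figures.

0.0051

∂h/∂x = (226.9 − 227.1) / (349136 − 349371) = +0.0008511
∂h/∂y = (226.2 − 227.1) / (4688485 − 4688665) = +0.005000
|∇h| = √(0.0008511² + 0.005000²) = 0.005072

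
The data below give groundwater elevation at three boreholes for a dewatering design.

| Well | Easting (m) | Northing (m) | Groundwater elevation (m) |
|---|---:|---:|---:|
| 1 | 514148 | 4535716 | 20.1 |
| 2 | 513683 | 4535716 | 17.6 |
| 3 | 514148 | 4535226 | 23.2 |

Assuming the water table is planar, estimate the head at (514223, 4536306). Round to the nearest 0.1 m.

16.8 m

∂h/∂x = (17.6 − 20.1) / (513683 − 514148) = +0.005376
∂h/∂y = (23.2 − 20.1) / (4535226 − 4535716) = -0.006327
h(514223, 4536306) = 20.1 + (+0.005376)·(75) + (-0.006327)·(590) = 20.1 +0.403 -3.733 = 16.771 m.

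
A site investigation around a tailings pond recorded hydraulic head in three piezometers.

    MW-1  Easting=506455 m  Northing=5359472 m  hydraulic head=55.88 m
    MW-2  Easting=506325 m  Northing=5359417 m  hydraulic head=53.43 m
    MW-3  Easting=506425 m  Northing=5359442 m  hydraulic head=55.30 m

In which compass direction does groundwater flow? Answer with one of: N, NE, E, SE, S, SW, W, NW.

W

Differences from MW-1: to MW-2 (Δx, Δy, Δh) = (-130, -55, -2.45); to MW-3 = (-30, -30, -0.58).
Solve a·Δx + b·Δy = Δh: det = (-130)·(-30) − (-30)·(-55) = 2250.
∂h/∂x = [(-2.45)·(-30) − (-0.58)·(-55)] / 2250 = +0.01849
∂h/∂y = [(-130)·(-0.58) − (-30)·(-2.45)] / 2250 = +0.0008444
Flow = −∇h = (-0.01849 east, -0.0008444 north), which points west.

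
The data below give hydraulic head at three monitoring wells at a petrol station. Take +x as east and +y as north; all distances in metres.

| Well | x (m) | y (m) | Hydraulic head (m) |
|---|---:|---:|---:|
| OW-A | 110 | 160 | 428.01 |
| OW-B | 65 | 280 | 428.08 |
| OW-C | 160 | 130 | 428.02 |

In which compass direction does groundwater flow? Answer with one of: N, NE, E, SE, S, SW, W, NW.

SW

With h = a·x + b·y + c and OW-A as origin, the differences give:
  (-45)·a + 120·b = +0.07
  50·a + (-30)·b = +0.01
Eliminate b (×(-30) and ×120, subtract): -4650·a = -3.300 → a = ∂h/∂x = +0.0007097
Back-substitute: b = ∂h/∂y = +0.0008495.
Flow = −∇h = (-0.0007097 east, -0.0008495 north), which points southwest.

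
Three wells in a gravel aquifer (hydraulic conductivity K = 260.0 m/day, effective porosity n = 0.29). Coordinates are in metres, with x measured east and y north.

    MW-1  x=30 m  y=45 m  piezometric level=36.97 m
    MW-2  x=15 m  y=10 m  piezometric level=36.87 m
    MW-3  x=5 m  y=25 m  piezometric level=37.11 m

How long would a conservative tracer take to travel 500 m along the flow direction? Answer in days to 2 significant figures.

39 days

Three-point gradient (reference MW-1): Δ to MW-2 = (-15, -35, -0.10), Δ to MW-3 = (-25, -20, +0.14).
∂h/∂x = -0.01200, ∂h/∂y = +0.008000 (det = -575).
|∇h| = √(-0.01200² + 0.008000²) = 0.01442
Seepage velocity v = K·i/n = 260.0 × 0.01442 / 0.29 = 12.93 m/day.
t = 500 / 12.93 = 38.67 days.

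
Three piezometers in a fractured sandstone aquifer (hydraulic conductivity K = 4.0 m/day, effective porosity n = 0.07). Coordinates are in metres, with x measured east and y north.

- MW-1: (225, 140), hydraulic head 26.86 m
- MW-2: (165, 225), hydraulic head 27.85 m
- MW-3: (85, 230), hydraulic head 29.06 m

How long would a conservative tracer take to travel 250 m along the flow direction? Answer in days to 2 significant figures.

290 days

Differences from MW-1: to MW-2 (Δx, Δy, Δh) = (-60, 85, +0.99); to MW-3 = (-140, 90, +2.20).
Solve a·Δx + b·Δy = Δh: det = (-60)·90 − (-140)·85 = 6500.
∂h/∂x = [(+0.99)·90 − (+2.20)·85] / 6500 = -0.01506
∂h/∂y = [(-60)·(+2.20) − (-140)·(+0.99)] / 6500 = +0.001015
|∇h| = √(-0.01506² + 0.001015²) = 0.01509
Seepage velocity v = K·i/n = 4.0 × 0.01509 / 0.07 = 0.8623 m/day.
t = 250 / 0.8623 = 289.9 days.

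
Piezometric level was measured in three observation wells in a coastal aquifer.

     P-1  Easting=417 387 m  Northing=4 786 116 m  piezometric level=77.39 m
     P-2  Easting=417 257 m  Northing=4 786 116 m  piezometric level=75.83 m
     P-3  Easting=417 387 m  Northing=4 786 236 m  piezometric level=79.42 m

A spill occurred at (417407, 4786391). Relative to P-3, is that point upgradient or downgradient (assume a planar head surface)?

∂h/∂x = (75.83 − 77.39) / (417257 − 417387) = +0.01200
∂h/∂y = (79.42 − 77.39) / (4786236 − 4786116) = +0.01692
Head at (417407, 4786391) = 77.39 + (+0.01200)·(20) + (+0.01692)·(275) = 82.28 m.
That is higher than the 79.42 m at P-3, so the point is upgradient.

upgradient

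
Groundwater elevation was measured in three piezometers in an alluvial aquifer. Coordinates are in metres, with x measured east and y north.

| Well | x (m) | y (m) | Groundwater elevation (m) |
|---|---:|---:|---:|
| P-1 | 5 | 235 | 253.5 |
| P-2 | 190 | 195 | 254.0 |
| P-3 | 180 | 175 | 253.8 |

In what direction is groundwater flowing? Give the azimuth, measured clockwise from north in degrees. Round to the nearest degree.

Differences from P-1: to P-2 (Δx, Δy, Δh) = (185, -40, +0.5); to P-3 = (175, -60, +0.3).
Solve a·Δx + b·Δy = Δh: det = 185·(-60) − 175·(-40) = -4100.
∂h/∂x = [(+0.5)·(-60) − (+0.3)·(-40)] / -4100 = +0.004390
∂h/∂y = [185·(+0.3) − 175·(+0.5)] / -4100 = +0.007805
Flow direction (−∇h) has components (-0.004390 E, -0.007805 N).
Azimuth = atan2(E, N) = atan2(-0.004390, -0.007805) = 209.4° ≈ 209°.

209°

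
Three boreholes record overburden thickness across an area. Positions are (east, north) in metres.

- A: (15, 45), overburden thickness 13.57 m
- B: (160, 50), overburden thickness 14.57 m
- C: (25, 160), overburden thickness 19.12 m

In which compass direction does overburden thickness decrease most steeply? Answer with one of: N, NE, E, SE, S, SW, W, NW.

Three-point gradient (reference A): Δ to B = (145, 5, +1.00), Δ to C = (10, 115, +5.55).
∂d/∂x = +0.005248, ∂d/∂y = +0.04780 (det = 16625).
Steepest decrease is along −∇f = (-0.005248 E, -0.04780 N) → south.

S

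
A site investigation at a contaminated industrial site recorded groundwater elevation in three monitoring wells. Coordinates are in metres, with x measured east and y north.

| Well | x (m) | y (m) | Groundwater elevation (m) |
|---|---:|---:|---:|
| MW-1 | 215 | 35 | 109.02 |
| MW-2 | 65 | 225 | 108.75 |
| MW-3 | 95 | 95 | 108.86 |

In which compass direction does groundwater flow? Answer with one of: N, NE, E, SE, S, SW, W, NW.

NW

Taking MW-1 as reference: MW-2−MW-1 = (-150, 190, -0.27); MW-3−MW-1 = (-120, 60, -0.16).
Solve a·Δx + b·Δy = Δh: det = (-150)·60 − (-120)·190 = 13800.
∂h/∂x = [(-0.27)·60 − (-0.16)·190] / 13800 = +0.001029
∂h/∂y = [(-150)·(-0.16) − (-120)·(-0.27)] / 13800 = -0.0006087
Flow = −∇h = (-0.001029 east, +0.0006087 north), which points northwest.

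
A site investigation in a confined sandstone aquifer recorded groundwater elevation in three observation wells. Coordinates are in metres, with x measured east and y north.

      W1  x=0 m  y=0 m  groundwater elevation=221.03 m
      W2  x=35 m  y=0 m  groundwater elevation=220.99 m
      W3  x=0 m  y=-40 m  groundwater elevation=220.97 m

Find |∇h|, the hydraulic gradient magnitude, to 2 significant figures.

∂h/∂x = (220.99 − 221.03) / (35 − 0) = -0.001143
∂h/∂y = (220.97 − 221.03) / (-40 − 0) = +0.001500
|∇h| = √(-0.001143² + 0.001500²) = 0.001886

0.0019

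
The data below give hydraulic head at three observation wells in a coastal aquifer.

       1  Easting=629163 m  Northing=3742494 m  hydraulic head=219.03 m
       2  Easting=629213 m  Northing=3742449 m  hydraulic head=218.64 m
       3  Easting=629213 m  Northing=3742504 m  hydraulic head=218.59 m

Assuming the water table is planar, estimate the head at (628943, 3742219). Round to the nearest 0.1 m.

221.2 m

Taking 1 as reference: 2−1 = (50, -45, -0.39); 3−1 = (50, 10, -0.44).
Solve a·Δx + b·Δy = Δh: det = 50·10 − 50·(-45) = 2750.
∂h/∂x = [(-0.39)·10 − (-0.44)·(-45)] / 2750 = -0.008618
∂h/∂y = [50·(-0.44) − 50·(-0.39)] / 2750 = -0.0009091
h(628943, 3742219) = 219.03 + (-0.008618)·(-220) + (-0.0009091)·(-275) = 219.03 +1.896 +0.250 = 221.176 m.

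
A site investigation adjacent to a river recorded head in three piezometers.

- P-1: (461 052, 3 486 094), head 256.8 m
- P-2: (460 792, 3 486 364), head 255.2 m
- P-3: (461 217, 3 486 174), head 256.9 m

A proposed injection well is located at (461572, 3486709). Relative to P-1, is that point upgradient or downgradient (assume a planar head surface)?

downgradient

Three-point gradient (reference P-1): Δ to P-2 = (-260, 270, -1.6), Δ to P-3 = (165, 80, +0.1).
∂h/∂x = +0.002372, ∂h/∂y = -0.003642 (det = -65350).
Head at (461572, 3486709) = 256.8 + (+0.002372)·(520) + (-0.003642)·(615) = 255.79 m.
That is lower than the 256.8 m at P-1, so the point is downgradient.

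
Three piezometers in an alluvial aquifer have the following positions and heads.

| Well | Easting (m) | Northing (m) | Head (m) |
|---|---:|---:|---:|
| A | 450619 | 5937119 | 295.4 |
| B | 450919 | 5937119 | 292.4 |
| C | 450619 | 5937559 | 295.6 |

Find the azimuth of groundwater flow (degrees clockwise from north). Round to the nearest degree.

∂h/∂x = (292.4 − 295.4) / (450919 − 450619) = -0.01000
∂h/∂y = (295.6 − 295.4) / (5937559 − 5937119) = +0.0004545
Flow direction (−∇h) has components (+0.01000 E, -0.0004545 N).
Azimuth = atan2(E, N) = atan2(+0.01000, -0.0004545) = 92.6° ≈ 093°.

093°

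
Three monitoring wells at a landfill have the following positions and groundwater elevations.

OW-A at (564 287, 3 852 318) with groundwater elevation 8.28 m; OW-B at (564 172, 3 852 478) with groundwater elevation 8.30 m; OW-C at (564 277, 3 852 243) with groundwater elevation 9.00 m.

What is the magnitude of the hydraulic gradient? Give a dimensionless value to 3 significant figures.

With h = a·x + b·y + c and OW-A as origin, the differences give:
  (-115)·a + 160·b = +0.02
  (-10)·a + (-75)·b = +0.72
Eliminate b (×(-75) and ×160, subtract): 10225·a = -116.700 → a = ∂h/∂x = -0.01141
Back-substitute: b = ∂h/∂y = -0.008078.
|∇h| = √(-0.01141² + -0.008078²) = 0.01398

0.0140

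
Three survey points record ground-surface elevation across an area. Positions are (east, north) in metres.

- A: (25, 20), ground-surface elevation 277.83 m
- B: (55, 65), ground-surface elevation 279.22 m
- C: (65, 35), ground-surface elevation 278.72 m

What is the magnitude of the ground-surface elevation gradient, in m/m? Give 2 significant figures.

0.026 m/m

Three-point gradient (reference A): Δ to B = (30, 45, +1.39), Δ to C = (40, 15, +0.89).
∂z/∂x = +0.01422, ∂z/∂y = +0.02141 (det = -1350).
|∇f| = √(0.01422² + 0.02141²) = 0.0257 m/m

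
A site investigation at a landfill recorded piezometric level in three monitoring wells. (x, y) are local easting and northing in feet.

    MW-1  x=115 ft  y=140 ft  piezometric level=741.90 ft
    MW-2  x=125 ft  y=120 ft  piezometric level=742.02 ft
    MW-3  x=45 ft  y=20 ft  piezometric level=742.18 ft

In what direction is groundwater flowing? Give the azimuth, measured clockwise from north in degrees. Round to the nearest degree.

Differences from MW-1: to MW-2 (Δx, Δy, Δh) = (10, -20, +0.12); to MW-3 = (-70, -120, +0.28).
Solve a·Δx + b·Δy = Δh: det = 10·(-120) − (-70)·(-20) = -2600.
∂h/∂x = [(+0.12)·(-120) − (+0.28)·(-20)] / -2600 = +0.003385
∂h/∂y = [10·(+0.28) − (-70)·(+0.12)] / -2600 = -0.004308
Flow direction (−∇h) has components (-0.003385 E, +0.004308 N).
Azimuth = atan2(E, N) = atan2(-0.003385, +0.004308) = 321.8° ≈ 322°.

322°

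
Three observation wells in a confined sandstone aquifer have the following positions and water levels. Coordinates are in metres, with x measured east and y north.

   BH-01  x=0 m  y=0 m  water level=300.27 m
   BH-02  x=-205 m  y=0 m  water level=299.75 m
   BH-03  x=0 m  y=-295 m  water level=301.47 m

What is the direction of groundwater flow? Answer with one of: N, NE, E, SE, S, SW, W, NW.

∂h/∂x = (299.75 − 300.27) / (-205 − 0) = +0.002537
∂h/∂y = (301.47 − 300.27) / (-295 − 0) = -0.004068
Flow = −∇h = (-0.002537 east, +0.004068 north), which points northwest.

NW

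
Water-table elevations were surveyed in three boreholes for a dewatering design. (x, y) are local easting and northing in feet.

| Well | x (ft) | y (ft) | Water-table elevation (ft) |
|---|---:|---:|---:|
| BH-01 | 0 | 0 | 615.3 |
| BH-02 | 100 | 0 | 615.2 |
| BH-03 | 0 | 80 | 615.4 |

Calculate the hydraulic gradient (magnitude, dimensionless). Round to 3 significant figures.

0.00160

∂h/∂x = (615.2 − 615.3) / (100 − 0) = -0.0010000
∂h/∂y = (615.4 − 615.3) / (80 − 0) = +0.001250
|∇h| = √(-0.0010000² + 0.001250²) = 0.001601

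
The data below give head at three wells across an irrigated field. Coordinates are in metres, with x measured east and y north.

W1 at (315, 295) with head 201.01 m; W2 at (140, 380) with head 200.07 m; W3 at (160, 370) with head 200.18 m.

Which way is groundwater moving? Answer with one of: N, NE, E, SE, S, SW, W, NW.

Differences from W1: to W2 (Δx, Δy, Δh) = (-175, 85, -0.94); to W3 = (-155, 75, -0.83).
Determinant of the coordinate differences = (-175)·75 − (-155)·85 = 50.
∂h/∂x = [(-0.94)·75 − (-0.83)·85] / 50 = +0.0010000
∂h/∂y = [(-175)·(-0.83) − (-155)·(-0.94)] / 50 = -0.009000
Flow = −∇h = (-0.0010000 east, +0.009000 north), which points north.

N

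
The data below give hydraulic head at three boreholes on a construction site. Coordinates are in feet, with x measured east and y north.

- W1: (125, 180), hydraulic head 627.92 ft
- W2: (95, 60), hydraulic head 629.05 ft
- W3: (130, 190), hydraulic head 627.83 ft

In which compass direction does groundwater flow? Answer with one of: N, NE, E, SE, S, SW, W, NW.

N

With h = a·x + b·y + c and W1 as origin, the differences give:
  (-30)·a + (-120)·b = +1.13
  5·a + 10·b = -0.09
Eliminate b (×10 and ×(-120), subtract): 300·a = 0.500 → a = ∂h/∂x = +0.001667
Back-substitute: b = ∂h/∂y = -0.009833.
Flow = −∇h = (-0.001667 east, +0.009833 north), which points north.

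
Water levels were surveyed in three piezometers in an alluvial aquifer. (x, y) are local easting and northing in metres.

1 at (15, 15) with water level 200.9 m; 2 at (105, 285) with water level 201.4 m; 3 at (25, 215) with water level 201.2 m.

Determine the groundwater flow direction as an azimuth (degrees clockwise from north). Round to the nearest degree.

Three-point gradient (reference 1): Δ to 2 = (90, 270, +0.5), Δ to 3 = (10, 200, +0.3).
∂h/∂x = +0.001242, ∂h/∂y = +0.001438 (det = 15300).
Flow direction (−∇h) has components (-0.001242 E, -0.001438 N).
Azimuth = atan2(E, N) = atan2(-0.001242, -0.001438) = 220.8° ≈ 221°.

221°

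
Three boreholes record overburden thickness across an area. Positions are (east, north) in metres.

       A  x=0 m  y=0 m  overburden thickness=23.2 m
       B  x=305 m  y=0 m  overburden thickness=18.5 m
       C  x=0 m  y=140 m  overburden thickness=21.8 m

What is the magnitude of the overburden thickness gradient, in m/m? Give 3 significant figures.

∂d/∂x = (18.5 − 23.2) / (305 − 0) = -0.01541
∂d/∂y = (21.8 − 23.2) / (140 − 0) = -0.010000
|∇f| = √(-0.01541² + -0.010000²) = 0.01837 m/m

0.0184 m/m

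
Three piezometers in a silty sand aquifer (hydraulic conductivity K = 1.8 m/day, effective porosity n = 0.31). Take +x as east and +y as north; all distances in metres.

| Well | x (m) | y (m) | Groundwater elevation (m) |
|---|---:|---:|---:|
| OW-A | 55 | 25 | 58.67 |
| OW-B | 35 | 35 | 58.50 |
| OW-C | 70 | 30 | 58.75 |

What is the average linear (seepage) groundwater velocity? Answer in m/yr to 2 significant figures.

Differences from OW-A: to OW-B (Δx, Δy, Δh) = (-20, 10, -0.17); to OW-C = (15, 5, +0.08).
Solve a·Δx + b·Δy = Δh: det = (-20)·5 − 15·10 = -250.
∂h/∂x = [(-0.17)·5 − (+0.08)·10] / -250 = +0.006600
∂h/∂y = [(-20)·(+0.08) − 15·(-0.17)] / -250 = -0.003800
|∇h| = √(0.006600² + -0.003800²) = 0.007616
Seepage velocity v = K·i/n = 1.8 × 0.007616 / 0.31 = 0.04422 m/day = 16.15 m/yr.

16 m/yr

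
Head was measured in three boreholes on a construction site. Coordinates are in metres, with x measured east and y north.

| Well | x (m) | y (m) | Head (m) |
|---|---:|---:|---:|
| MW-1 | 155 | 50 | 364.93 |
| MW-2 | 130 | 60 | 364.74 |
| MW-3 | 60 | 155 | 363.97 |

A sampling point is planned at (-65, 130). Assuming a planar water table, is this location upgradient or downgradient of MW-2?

Taking MW-1 as reference: MW-2−MW-1 = (-25, 10, -0.19); MW-3−MW-1 = (-95, 105, -0.96).
Determinant of the coordinate differences = (-25)·105 − (-95)·10 = -1675.
∂h/∂x = [(-0.19)·105 − (-0.96)·10] / -1675 = +0.006179
∂h/∂y = [(-25)·(-0.96) − (-95)·(-0.19)] / -1675 = -0.003552
Head at (-65, 130) = 364.93 + (+0.006179)·(-220) + (-0.003552)·(80) = 363.29 m.
That is lower than the 364.74 m at MW-2, so the point is downgradient.

downgradient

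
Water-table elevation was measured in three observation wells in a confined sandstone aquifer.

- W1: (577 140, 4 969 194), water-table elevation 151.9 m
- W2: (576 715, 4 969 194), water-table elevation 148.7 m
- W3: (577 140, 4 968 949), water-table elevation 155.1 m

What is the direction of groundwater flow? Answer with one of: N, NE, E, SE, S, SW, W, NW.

∂h/∂x = (148.7 − 151.9) / (576715 − 577140) = +0.007529
∂h/∂y = (155.1 − 151.9) / (4968949 − 4969194) = -0.01306
Flow = −∇h = (-0.007529 east, +0.01306 north), which points northwest.

NW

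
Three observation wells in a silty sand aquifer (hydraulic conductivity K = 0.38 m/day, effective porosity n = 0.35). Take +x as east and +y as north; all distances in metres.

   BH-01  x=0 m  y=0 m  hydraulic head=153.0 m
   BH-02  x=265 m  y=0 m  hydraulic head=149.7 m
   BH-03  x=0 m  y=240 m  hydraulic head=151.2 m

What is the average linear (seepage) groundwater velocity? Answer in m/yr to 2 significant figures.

5.8 m/yr

∂h/∂x = (149.7 − 153.0) / (265 − 0) = -0.01245
∂h/∂y = (151.2 − 153.0) / (240 − 0) = -0.007500
|∇h| = √(-0.01245² + -0.007500²) = 0.01453
Seepage velocity v = K·i/n = 0.38 × 0.01453 / 0.35 = 0.01578 m/day = 5.764 m/yr.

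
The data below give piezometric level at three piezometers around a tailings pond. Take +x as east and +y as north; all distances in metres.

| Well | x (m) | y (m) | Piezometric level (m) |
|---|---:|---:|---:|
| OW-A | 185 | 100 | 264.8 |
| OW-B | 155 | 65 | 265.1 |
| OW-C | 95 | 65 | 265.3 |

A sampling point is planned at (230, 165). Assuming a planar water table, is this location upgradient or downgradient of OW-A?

downgradient

Differences from OW-A: to OW-B (Δx, Δy, Δh) = (-30, -35, +0.3); to OW-C = (-90, -35, +0.5).
Solve a·Δx + b·Δy = Δh: det = (-30)·(-35) − (-90)·(-35) = -2100.
∂h/∂x = [(+0.3)·(-35) − (+0.5)·(-35)] / -2100 = -0.003333
∂h/∂y = [(-30)·(+0.5) − (-90)·(+0.3)] / -2100 = -0.005714
Head at (230, 165) = 264.8 + (-0.003333)·(45) + (-0.005714)·(65) = 264.28 m.
That is lower than the 264.8 m at OW-A, so the point is downgradient.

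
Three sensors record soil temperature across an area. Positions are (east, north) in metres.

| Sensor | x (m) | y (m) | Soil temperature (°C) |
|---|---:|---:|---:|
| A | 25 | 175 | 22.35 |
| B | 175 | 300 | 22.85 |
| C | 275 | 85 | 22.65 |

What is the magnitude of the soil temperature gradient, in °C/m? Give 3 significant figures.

Taking A as reference: B−A = (150, 125, +0.50); C−A = (250, -90, +0.30).
Solve a·Δx + b·Δy = ΔT: det = 150·(-90) − 250·125 = -44750.
∂T/∂x = [(+0.50)·(-90) − (+0.30)·125] / -44750 = +0.001844
∂T/∂y = [150·(+0.30) − 250·(+0.50)] / -44750 = +0.001788
|∇f| = √(0.001844² + 0.001788²) = 0.002569 °C/m

0.00257 °C/m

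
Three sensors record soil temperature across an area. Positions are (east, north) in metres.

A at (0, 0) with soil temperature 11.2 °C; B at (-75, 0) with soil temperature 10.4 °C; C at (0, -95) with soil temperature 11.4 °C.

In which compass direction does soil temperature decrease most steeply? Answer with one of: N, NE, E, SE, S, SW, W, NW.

W

∂T/∂x = (10.4 − 11.2) / (-75 − 0) = +0.01067
∂T/∂y = (11.4 − 11.2) / (-95 − 0) = -0.002105
Steepest decrease is along −∇f = (-0.01067 E, +0.002105 N) → west.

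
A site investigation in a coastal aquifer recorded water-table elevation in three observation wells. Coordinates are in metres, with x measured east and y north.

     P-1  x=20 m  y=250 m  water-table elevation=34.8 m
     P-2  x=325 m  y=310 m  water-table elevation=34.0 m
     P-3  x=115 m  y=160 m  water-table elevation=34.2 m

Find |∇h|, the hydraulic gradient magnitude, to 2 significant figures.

With h = a·x + b·y + c and P-1 as origin, the differences give:
  305·a + 60·b = -0.8
  95·a + (-90)·b = -0.6
Eliminate b (×(-90) and ×60, subtract): -33150·a = 108.00 → a = ∂h/∂x = -0.003258
Back-substitute: b = ∂h/∂y = +0.003228.
|∇h| = √(-0.003258² + 0.003228²) = 0.004586

0.0046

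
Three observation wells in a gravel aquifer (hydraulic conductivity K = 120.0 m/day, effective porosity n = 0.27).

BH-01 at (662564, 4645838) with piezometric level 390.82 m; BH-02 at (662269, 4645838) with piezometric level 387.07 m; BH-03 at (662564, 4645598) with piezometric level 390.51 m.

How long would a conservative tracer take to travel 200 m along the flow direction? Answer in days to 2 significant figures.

35 days

∂h/∂x = (387.07 − 390.82) / (662269 − 662564) = +0.01271
∂h/∂y = (390.51 − 390.82) / (4645598 − 4645838) = +0.001292
|∇h| = √(0.01271² + 0.001292²) = 0.01278
Seepage velocity v = K·i/n = 120.0 × 0.01278 / 0.27 = 5.68 m/day.
t = 200 / 5.68 = 35.21 days.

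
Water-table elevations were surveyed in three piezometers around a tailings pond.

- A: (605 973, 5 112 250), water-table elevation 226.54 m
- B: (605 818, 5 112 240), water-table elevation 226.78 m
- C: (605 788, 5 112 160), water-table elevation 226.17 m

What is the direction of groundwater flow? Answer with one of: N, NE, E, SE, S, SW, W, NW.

With h = a·x + b·y + c and A as origin, the differences give:
  (-155)·a + (-10)·b = +0.24
  (-185)·a + (-90)·b = -0.37
Eliminate b (×(-90) and ×(-10), subtract): 12100·a = -25.300 → a = ∂h/∂x = -0.002091
Back-substitute: b = ∂h/∂y = +0.008409.
Flow = −∇h = (+0.002091 east, -0.008409 north), which points south.

S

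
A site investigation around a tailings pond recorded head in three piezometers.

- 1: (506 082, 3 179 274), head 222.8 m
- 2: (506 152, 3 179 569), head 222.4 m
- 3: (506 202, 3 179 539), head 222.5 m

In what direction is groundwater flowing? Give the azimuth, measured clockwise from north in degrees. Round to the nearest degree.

Taking 1 as reference: 2−1 = (70, 295, -0.4); 3−1 = (120, 265, -0.3).
Solve a·Δx + b·Δy = Δh: det = 70·265 − 120·295 = -16850.
∂h/∂x = [(-0.4)·265 − (-0.3)·295] / -16850 = +0.001039
∂h/∂y = [70·(-0.3) − 120·(-0.4)] / -16850 = -0.001602
Flow direction (−∇h) has components (-0.001039 E, +0.001602 N).
Azimuth = atan2(E, N) = atan2(-0.001039, +0.001602) = 327.1° ≈ 327°.

327°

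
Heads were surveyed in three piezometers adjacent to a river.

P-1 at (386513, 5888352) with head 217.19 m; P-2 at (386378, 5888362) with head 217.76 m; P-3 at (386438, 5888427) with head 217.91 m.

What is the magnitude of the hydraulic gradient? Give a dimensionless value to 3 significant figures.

Three-point gradient (reference P-1): Δ to P-2 = (-135, 10, +0.57), Δ to P-3 = (-75, 75, +0.72).
∂h/∂x = -0.003792, ∂h/∂y = +0.005808 (det = -9375).
|∇h| = √(-0.003792² + 0.005808²) = 0.006936

0.00694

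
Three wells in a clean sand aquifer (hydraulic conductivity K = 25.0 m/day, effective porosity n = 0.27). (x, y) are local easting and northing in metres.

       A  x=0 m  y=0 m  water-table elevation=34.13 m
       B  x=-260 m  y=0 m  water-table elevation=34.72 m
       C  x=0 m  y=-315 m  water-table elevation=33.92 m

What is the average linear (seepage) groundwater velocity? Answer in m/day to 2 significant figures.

∂h/∂x = (34.72 − 34.13) / (-260 − 0) = -0.002269
∂h/∂y = (33.92 − 34.13) / (-315 − 0) = +0.0006667
|∇h| = √(-0.002269² + 0.0006667²) = 0.002365
Seepage velocity v = K·i/n = 25.0 × 0.002365 / 0.27 = 0.219 m/day.

0.22 m/day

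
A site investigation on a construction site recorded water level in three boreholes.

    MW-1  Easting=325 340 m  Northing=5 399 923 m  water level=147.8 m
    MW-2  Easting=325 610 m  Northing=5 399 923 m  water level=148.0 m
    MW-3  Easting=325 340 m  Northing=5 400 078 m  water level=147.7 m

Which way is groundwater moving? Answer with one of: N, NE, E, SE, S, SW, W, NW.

∂h/∂x = (148.0 − 147.8) / (325610 − 325340) = +0.0007407
∂h/∂y = (147.7 − 147.8) / (5400078 − 5399923) = -0.0006452
Flow = −∇h = (-0.0007407 east, +0.0006452 north), which points northwest.

NW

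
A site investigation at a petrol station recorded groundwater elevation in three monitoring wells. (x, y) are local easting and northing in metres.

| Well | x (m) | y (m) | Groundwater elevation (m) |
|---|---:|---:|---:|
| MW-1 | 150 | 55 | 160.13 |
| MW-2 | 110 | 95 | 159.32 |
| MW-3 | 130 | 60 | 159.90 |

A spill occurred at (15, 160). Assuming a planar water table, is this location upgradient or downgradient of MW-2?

downgradient

Three-point gradient (reference MW-1): Δ to MW-2 = (-40, 40, -0.81), Δ to MW-3 = (-20, 5, -0.23).
∂h/∂x = +0.008583, ∂h/∂y = -0.01167 (det = 600).
Head at (15, 160) = 160.13 + (+0.008583)·(-135) + (-0.01167)·(105) = 157.75 m.
That is lower than the 159.32 m at MW-2, so the point is downgradient.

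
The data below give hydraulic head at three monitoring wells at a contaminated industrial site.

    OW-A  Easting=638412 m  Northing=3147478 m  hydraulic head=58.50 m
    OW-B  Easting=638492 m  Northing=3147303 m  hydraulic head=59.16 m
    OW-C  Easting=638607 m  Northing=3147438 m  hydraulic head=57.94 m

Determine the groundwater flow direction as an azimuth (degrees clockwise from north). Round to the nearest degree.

036°

Three-point gradient (reference OW-A): Δ to OW-B = (80, -175, +0.66), Δ to OW-C = (195, -40, -0.56).
∂h/∂x = -0.004023, ∂h/∂y = -0.005610 (det = 30925).
Flow direction (−∇h) has components (+0.004023 E, +0.005610 N).
Azimuth = atan2(E, N) = atan2(+0.004023, +0.005610) = 35.6° ≈ 036°.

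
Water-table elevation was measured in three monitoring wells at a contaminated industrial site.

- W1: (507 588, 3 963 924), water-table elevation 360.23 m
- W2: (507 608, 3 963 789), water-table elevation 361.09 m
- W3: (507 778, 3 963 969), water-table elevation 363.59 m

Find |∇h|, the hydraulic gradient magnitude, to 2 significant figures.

0.019

Three-point gradient (reference W1): Δ to W2 = (20, -135, +0.86), Δ to W3 = (190, 45, +3.36).
∂h/∂x = +0.01854, ∂h/∂y = -0.003623 (det = 26550).
|∇h| = √(0.01854² + -0.003623²) = 0.01889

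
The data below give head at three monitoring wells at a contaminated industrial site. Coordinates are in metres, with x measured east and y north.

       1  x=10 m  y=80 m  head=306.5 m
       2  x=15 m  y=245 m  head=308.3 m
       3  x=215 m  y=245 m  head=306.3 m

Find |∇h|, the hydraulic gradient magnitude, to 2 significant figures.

0.015

With h = a·x + b·y + c and 1 as origin, the differences give:
  5·a + 165·b = +1.8
  205·a + 165·b = -0.2
Eliminate b (×165 and ×165, subtract): -33000·a = 330.00 → a = ∂h/∂x = -0.01000
Back-substitute: b = ∂h/∂y = +0.01121.
|∇h| = √(-0.01000² + 0.01121²) = 0.01502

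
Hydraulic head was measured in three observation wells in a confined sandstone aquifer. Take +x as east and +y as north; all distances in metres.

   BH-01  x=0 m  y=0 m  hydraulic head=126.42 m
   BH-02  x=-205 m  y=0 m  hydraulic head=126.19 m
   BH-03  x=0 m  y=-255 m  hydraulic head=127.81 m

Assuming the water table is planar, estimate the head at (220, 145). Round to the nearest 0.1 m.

125.9 m

∂h/∂x = (126.19 − 126.42) / (-205 − 0) = +0.001122
∂h/∂y = (127.81 − 126.42) / (-255 − 0) = -0.005451
h(220, 145) = 126.42 + (+0.001122)·(220) + (-0.005451)·(145) = 126.42 +0.247 -0.790 = 125.876 m.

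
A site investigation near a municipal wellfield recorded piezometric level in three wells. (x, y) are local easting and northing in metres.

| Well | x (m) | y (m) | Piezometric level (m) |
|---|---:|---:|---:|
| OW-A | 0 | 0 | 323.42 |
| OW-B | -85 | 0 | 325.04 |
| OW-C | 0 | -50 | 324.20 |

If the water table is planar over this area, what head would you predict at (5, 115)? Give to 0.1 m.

321.5 m

∂h/∂x = (325.04 − 323.42) / (-85 − 0) = -0.01906
∂h/∂y = (324.20 − 323.42) / (-50 − 0) = -0.01560
h(5, 115) = 323.42 + (-0.01906)·(5) + (-0.01560)·(115) = 323.42 -0.095 -1.794 = 321.531 m.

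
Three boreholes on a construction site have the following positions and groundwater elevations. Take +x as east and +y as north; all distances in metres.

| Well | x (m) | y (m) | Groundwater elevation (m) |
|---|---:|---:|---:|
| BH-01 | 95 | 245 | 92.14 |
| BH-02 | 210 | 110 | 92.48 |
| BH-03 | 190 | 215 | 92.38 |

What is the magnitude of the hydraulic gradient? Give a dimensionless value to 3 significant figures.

Differences from BH-01: to BH-02 (Δx, Δy, Δh) = (115, -135, +0.34); to BH-03 = (95, -30, +0.24).
Determinant of the coordinate differences = 115·(-30) − 95·(-135) = 9375.
∂h/∂x = [(+0.34)·(-30) − (+0.24)·(-135)] / 9375 = +0.002368
∂h/∂y = [115·(+0.24) − 95·(+0.34)] / 9375 = -0.0005013
|∇h| = √(0.002368² + -0.0005013²) = 0.00242

0.00242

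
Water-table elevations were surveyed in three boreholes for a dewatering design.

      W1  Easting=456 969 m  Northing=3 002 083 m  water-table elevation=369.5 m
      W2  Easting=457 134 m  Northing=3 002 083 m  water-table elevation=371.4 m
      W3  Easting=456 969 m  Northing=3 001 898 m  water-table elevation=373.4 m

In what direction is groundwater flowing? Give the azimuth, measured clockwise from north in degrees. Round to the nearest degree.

331°

∂h/∂x = (371.4 − 369.5) / (457134 − 456969) = +0.01152
∂h/∂y = (373.4 − 369.5) / (3001898 − 3002083) = -0.02108
Flow direction (−∇h) has components (-0.01152 E, +0.02108 N).
Azimuth = atan2(E, N) = atan2(-0.01152, +0.02108) = 331.4° ≈ 331°.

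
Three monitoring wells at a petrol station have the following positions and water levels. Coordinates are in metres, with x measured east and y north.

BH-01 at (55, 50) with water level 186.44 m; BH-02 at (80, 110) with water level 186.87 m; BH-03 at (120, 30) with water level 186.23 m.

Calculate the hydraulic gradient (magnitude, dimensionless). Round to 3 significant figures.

Taking BH-01 as reference: BH-02−BH-01 = (25, 60, +0.43); BH-03−BH-01 = (65, -20, -0.21).
Solve a·Δx + b·Δy = Δh: det = 25·(-20) − 65·60 = -4400.
∂h/∂x = [(+0.43)·(-20) − (-0.21)·60] / -4400 = -0.0009091
∂h/∂y = [25·(-0.21) − 65·(+0.43)] / -4400 = +0.007545
|∇h| = √(-0.0009091² + 0.007545²) = 0.0076

0.00760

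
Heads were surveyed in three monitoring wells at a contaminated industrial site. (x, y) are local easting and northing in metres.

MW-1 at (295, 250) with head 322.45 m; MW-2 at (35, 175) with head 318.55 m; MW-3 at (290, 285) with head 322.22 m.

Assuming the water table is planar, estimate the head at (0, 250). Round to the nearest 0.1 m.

317.7 m

With h = a·x + b·y + c and MW-1 as origin, the differences give:
  (-260)·a + (-75)·b = -3.90
  (-5)·a + 35·b = -0.23
Eliminate b (×35 and ×(-75), subtract): -9475·a = -153.750 → a = ∂h/∂x = +0.01623
Back-substitute: b = ∂h/∂y = -0.004253.
h(0, 250) = 322.45 + (+0.01623)·(-295) + (-0.004253)·(0) = 322.45 -4.787 -0.000 = 317.663 m.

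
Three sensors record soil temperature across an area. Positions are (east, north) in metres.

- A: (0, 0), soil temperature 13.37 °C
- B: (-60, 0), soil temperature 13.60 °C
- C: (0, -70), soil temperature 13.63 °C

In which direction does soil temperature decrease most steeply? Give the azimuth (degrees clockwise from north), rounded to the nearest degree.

046°

∂T/∂x = (13.60 − 13.37) / (-60 − 0) = -0.003833
∂T/∂y = (13.63 − 13.37) / (-70 − 0) = -0.003714
Steepest decrease is along −∇f: components (+0.003833 E, +0.003714 N).
Azimuth = atan2(+0.003833, +0.003714) = 45.9° ≈ 046°.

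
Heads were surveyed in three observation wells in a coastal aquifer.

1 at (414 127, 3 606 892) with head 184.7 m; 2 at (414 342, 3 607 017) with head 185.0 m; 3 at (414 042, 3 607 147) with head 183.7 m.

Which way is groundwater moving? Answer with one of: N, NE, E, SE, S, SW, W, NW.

NW

Differences from 1: to 2 (Δx, Δy, Δh) = (215, 125, +0.3); to 3 = (-85, 255, -1.0).
Solve a·Δx + b·Δy = Δh: det = 215·255 − (-85)·125 = 65450.
∂h/∂x = [(+0.3)·255 − (-1.0)·125] / 65450 = +0.003079
∂h/∂y = [215·(-1.0) − (-85)·(+0.3)] / 65450 = -0.002895
Flow = −∇h = (-0.003079 east, +0.002895 north), which points northwest.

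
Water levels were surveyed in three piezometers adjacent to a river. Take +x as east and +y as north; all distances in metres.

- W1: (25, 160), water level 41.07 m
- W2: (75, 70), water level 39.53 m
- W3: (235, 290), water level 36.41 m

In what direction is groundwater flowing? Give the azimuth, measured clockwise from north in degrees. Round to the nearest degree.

Differences from W1: to W2 (Δx, Δy, Δh) = (50, -90, -1.54); to W3 = (210, 130, -4.66).
Determinant of the coordinate differences = 50·130 − 210·(-90) = 25400.
∂h/∂x = [(-1.54)·130 − (-4.66)·(-90)] / 25400 = -0.02439
∂h/∂y = [50·(-4.66) − 210·(-1.54)] / 25400 = +0.003559
Flow direction (−∇h) has components (+0.02439 E, -0.003559 N).
Azimuth = atan2(E, N) = atan2(+0.02439, -0.003559) = 98.3° ≈ 098°.

098°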